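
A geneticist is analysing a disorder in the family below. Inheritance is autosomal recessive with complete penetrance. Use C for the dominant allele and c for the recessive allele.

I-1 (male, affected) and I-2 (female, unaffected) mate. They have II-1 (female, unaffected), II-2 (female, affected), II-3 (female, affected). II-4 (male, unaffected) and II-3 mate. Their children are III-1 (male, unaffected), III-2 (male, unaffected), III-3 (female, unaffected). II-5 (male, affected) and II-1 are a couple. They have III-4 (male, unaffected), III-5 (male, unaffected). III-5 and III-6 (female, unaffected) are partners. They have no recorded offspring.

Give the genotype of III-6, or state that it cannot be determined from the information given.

cannot be determined

III-6's phenotype allows CC or Cc, and no parent or child forces a single allele at both positions; consistent genotype assignments exist with III-6 as CC or Cc.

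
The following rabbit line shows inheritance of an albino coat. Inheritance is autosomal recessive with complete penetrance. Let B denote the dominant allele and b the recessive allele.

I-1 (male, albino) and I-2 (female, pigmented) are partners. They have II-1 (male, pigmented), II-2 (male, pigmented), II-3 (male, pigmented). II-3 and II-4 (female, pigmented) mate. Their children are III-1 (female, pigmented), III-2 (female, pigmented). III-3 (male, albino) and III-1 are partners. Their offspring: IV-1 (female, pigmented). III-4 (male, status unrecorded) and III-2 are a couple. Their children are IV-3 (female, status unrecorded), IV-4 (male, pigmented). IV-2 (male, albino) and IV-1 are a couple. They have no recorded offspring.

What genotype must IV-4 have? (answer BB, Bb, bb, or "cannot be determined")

cannot be determined

IV-4's phenotype allows BB or Bb, and no parent or child forces a single allele at both positions; consistent genotype assignments exist with IV-4 as BB or Bb.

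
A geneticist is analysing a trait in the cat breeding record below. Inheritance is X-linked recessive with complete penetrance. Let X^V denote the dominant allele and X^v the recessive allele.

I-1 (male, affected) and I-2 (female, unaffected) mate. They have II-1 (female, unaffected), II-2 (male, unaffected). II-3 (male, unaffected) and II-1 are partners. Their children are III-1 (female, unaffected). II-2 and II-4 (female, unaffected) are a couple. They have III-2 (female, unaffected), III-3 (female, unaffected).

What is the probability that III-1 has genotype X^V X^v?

II-3 is unaffected, so II-3 is X^V Y.
II-1 is unaffected so carries V and received v from I-1 (X^v Y), so II-1 is X^V X^v.
Their cross gives offspring ratios 1/2 X^V X^V : 1/2 X^V X^v. Conditioning on III-1 being unaffected, P(X^V X^v) = 1/2 / 1 = 1/2.

1/2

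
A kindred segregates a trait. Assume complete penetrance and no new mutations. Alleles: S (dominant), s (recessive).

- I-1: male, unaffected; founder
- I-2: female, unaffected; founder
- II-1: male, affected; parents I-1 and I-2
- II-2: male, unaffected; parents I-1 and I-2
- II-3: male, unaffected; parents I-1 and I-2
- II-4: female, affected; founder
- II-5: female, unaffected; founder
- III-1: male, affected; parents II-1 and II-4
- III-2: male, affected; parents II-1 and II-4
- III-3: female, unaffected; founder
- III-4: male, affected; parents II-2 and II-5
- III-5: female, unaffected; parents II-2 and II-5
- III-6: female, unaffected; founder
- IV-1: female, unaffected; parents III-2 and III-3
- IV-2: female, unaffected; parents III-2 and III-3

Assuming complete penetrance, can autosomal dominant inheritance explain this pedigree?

Under autosomal dominant, II-1 (affected, male) cannot arise from I-1 (unaffected) × I-2 (unaffected).

No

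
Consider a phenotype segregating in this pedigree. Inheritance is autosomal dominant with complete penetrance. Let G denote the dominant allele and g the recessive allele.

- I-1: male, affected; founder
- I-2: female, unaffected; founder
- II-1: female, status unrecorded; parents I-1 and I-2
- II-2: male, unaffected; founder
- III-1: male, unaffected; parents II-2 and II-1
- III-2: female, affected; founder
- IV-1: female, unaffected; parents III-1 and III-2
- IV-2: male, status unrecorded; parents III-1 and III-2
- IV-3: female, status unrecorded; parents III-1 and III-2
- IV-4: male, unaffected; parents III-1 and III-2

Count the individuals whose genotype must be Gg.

Obligate heterozygotes: III-2 is affected so carries G and passed g to IV-1 (gg), so III-2 is Gg.
Every other individual is either homozygous by phenotype or has at least one consistent homozygous assignment, so the count is 1.

1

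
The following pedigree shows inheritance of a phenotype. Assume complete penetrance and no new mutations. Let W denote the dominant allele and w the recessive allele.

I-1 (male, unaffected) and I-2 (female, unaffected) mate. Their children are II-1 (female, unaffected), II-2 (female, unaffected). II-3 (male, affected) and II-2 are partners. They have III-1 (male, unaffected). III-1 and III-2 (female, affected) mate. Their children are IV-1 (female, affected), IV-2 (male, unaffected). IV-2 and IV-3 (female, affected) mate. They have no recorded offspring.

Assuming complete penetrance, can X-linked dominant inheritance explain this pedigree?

A consistent assignment under X-linked dominant exists: I-1 X^w Y, I-2 X^w X^w, II-1 X^w X^w, II-2 X^w X^w, II-3 X^W Y, III-1 X^w Y, III-2 X^W X^w, IV-1 X^W X^w, IV-2 X^w Y, IV-3 X^W X^W.
In this assignment every recorded phenotype matches its genotype and every non-founder's genotype is obtainable from its parents' genotypes, so the pedigree is consistent.

Yes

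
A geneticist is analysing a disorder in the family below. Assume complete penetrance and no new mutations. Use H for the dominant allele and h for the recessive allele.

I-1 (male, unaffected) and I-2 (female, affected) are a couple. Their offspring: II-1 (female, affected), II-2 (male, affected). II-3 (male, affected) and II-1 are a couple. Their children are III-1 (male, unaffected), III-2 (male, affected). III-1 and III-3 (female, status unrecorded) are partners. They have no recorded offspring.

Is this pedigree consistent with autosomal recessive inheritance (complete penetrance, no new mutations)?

Under autosomal recessive, III-1 (unaffected, male) cannot arise from II-3 (affected) × II-1 (affected).

No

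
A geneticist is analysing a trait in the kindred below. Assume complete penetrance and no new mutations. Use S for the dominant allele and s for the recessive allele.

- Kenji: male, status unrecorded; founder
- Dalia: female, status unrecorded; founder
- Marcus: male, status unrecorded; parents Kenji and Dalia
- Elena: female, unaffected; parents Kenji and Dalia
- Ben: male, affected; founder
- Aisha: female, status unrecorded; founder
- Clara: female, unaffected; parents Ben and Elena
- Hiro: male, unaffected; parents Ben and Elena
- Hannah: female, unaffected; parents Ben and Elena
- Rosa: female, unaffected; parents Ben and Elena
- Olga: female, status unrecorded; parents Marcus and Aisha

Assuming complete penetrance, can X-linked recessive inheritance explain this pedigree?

Yes

A consistent assignment under X-linked recessive exists: Kenji X^S Y, Dalia X^S X^S, Marcus X^S Y, Elena X^S X^S, Ben X^s Y, Aisha X^S X^S, Clara X^S X^s, Hiro X^S Y, Hannah X^S X^s, Rosa X^S X^s, Olga X^S X^S.
In this assignment every recorded phenotype matches its genotype and every non-founder's genotype is obtainable from its parents' genotypes, so the pedigree is consistent.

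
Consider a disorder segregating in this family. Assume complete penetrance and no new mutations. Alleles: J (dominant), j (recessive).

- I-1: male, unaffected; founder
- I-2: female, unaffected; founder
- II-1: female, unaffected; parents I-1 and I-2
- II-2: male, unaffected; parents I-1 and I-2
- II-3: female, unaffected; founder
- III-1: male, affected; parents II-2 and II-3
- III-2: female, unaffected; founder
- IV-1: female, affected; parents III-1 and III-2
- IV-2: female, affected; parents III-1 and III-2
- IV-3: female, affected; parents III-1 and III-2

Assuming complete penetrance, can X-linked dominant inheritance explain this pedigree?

No

Under X-linked dominant, III-1 (affected, male) cannot arise from II-2 (unaffected) × II-3 (unaffected).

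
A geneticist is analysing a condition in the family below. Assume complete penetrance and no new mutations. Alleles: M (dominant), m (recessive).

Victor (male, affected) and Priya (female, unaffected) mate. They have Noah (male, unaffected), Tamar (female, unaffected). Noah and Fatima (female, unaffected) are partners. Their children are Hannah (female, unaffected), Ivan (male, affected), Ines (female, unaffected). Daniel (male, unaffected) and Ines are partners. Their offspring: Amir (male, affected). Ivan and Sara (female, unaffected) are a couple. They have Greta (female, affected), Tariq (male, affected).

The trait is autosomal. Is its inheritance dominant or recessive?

Noah and Fatima are both unaffected yet have an affected child Ivan. Under dominance, an affected child requires at least one affected parent, so the trait cannot be dominant.

recessive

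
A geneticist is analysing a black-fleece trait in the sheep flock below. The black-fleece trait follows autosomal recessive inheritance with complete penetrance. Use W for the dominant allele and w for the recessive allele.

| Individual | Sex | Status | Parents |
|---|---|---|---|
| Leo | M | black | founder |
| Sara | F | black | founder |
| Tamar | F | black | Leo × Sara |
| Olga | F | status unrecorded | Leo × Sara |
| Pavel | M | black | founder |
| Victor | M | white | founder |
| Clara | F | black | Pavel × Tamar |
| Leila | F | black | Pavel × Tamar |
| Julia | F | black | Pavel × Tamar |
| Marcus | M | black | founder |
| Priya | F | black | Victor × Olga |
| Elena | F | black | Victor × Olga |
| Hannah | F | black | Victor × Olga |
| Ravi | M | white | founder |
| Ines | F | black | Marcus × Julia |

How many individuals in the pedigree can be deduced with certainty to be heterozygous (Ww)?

1

Obligate heterozygotes: Victor is white so carries W and passed w to Priya (ww), so Victor is Ww.
Every other individual is either homozygous by phenotype or has at least one consistent homozygous assignment, so the count is 1.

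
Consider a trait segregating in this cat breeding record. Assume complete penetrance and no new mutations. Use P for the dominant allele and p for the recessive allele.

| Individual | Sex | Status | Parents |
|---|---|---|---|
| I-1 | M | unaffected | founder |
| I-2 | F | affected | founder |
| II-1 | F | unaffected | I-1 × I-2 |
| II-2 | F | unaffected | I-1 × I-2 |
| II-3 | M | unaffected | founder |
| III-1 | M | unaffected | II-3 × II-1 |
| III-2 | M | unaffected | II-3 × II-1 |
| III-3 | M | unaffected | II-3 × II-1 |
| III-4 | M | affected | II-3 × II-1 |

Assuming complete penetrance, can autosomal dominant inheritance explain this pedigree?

Under autosomal dominant, III-4 (affected, male) cannot arise from II-3 (unaffected) × II-1 (unaffected).

No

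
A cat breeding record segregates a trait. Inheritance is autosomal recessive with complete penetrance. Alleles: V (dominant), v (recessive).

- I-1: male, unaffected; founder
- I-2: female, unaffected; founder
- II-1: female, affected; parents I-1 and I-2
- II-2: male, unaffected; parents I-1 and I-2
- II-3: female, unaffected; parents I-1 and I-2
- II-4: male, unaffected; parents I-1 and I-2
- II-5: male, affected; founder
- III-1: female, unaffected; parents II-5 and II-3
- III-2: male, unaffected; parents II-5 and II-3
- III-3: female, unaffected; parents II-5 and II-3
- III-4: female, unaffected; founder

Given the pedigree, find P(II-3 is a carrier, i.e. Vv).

I-1 is unaffected so carries V and passed v to II-1 (vv), so I-1 is Vv.
I-2 is unaffected so carries V and passed v to II-1 (vv), so I-2 is Vv.
Their cross gives offspring ratios 1/4 VV : 1/2 Vv : 1/4 vv. Conditioning on II-3 being unaffected, P(Vv) = 1/2 / 3/4 = 2/3 before taking II-3's own offspring into account.
II-5 is affected, so II-5 is vv.
Now use II-3's offspring. Probability of each recorded status — unaffected daughter III-1: 1/2 if II-3 is Vv, 1 if VV; unaffected son III-2: 1/2 if II-3 is Vv, 1 if VV; unaffected daughter III-3: 1/2 if II-3 is Vv, 1 if VV.
Bayes: P(Vv) = 2/3·1/8 / (2/3·1/8 + 1/3·1) = 1/5.

1/5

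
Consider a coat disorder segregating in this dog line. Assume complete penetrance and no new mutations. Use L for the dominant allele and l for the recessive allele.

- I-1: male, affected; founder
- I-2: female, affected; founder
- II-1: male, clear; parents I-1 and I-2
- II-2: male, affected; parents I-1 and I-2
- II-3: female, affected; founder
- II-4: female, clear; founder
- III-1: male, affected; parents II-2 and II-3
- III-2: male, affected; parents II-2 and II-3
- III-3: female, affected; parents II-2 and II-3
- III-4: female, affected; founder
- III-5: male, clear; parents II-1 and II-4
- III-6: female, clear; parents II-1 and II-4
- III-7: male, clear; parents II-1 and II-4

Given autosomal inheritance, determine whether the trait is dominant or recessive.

dominant

I-1 and I-2 are both affected yet have a clear child II-1. Under a recessive model two affected parents are homozygous and every child would be affected, so the trait cannot be recessive.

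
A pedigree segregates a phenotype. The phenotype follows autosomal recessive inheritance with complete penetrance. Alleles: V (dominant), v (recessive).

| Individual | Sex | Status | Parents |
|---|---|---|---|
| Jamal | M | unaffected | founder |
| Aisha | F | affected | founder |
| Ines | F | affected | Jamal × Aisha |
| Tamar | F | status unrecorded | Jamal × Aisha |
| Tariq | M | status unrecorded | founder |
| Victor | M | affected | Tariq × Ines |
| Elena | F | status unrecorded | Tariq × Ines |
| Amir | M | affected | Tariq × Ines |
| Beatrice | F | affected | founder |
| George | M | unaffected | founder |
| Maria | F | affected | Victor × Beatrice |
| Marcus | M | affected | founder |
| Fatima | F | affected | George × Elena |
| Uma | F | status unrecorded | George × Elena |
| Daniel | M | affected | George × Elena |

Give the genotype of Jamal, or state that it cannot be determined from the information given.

From phenotype alone, Jamal is VV or Vv.
Jamal is unaffected so carries V and passed v to Ines (vv), so Jamal is Vv.

Vv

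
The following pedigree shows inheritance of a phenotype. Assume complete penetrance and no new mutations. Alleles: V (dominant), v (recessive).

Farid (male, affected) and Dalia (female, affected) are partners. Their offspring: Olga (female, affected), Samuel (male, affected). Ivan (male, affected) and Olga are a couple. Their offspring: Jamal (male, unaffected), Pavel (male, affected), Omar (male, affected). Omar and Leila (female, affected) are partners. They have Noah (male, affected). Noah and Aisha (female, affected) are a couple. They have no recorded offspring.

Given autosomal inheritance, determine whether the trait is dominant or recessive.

Ivan and Olga are both affected yet have an unaffected child Jamal. Under a recessive model two affected parents are homozygous and every child would be affected, so the trait cannot be recessive.

dominant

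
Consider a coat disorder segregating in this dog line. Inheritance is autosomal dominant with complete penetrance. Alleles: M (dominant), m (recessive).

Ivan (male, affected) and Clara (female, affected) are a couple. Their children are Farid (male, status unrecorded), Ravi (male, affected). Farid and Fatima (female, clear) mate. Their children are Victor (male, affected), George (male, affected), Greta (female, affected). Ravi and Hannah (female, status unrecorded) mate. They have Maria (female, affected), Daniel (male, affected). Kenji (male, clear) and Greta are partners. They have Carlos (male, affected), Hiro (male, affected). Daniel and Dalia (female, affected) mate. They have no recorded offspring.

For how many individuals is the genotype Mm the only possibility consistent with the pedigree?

5

Obligate heterozygotes: Victor is affected so carries M and received m from Fatima (mm), so Victor is Mm; George is affected so carries M and received m from Fatima (mm), so George is Mm; Greta is affected so carries M and received m from Fatima (mm), so Greta is Mm; Carlos is affected so carries M and received m from Kenji (mm), so Carlos is Mm; Hiro is affected so carries M and received m from Kenji (mm), so Hiro is Mm.
Every other individual is either homozygous by phenotype or has at least one consistent homozygous assignment, so the count is 5.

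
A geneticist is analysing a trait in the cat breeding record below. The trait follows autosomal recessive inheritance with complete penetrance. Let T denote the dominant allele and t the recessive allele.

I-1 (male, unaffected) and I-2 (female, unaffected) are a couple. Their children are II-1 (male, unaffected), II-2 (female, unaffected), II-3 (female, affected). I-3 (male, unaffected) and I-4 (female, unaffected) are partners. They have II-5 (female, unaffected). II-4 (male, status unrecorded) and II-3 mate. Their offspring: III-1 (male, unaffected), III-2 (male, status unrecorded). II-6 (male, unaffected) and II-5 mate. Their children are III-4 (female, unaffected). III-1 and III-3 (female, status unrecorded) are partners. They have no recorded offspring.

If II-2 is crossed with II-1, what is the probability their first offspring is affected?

I-1 is unaffected so carries T and passed t to II-3 (tt), so I-1 is Tt.
I-2 is unaffected so carries T and passed t to II-3 (tt), so I-2 is Tt.
II-2 is an unaffected offspring of I-1 (Tt) × I-2 (Tt), whose cross gives 1/4 TT : 1/2 Tt : 1/4 tt; conditioning on being unaffected, II-2 is TT with probability 1/3, Tt with probability 2/3.
II-1 is an unaffected offspring of I-1 (Tt) × I-2 (Tt), whose cross gives 1/4 TT : 1/2 Tt : 1/4 tt; conditioning on being unaffected, II-1 is TT with probability 1/3, Tt with probability 2/3.
Summing over parental genotype combinations, P(offspring is affected) = 4/9·1/4 = 1/9.

1/9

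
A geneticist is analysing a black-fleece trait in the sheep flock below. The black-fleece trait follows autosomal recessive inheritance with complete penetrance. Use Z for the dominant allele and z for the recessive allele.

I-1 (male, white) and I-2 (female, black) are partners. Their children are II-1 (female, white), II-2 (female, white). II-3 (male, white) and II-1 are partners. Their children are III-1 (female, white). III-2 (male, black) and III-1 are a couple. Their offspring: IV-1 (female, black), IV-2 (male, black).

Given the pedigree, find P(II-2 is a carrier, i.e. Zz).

II-2 is white so carries Z and received z from I-2 (zz), so II-2 is Zz, giving P(Zz) = 1.

1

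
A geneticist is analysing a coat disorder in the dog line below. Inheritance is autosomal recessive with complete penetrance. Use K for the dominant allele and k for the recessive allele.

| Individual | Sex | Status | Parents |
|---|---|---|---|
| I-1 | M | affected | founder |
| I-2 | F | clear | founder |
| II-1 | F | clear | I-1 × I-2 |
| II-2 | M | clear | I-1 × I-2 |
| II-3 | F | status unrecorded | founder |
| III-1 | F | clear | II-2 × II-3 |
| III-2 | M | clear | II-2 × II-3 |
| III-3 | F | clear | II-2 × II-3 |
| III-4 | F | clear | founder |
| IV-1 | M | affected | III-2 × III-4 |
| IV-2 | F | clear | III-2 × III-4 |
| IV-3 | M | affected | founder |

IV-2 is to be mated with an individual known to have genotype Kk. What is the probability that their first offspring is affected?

1/6

III-2 is clear so carries K and passed k to IV-1 (kk), so III-2 is Kk.
III-4 is clear so carries K and passed k to IV-1 (kk), so III-4 is Kk.
IV-2 is a clear offspring of III-2 (Kk) × III-4 (Kk), whose cross gives 1/4 KK : 1/2 Kk : 1/4 kk; conditioning on being clear, IV-2 is KK with probability 1/3, Kk with probability 2/3.
Summing over parental genotype combinations, P(offspring is affected) = 2/3·1/4 = 1/6.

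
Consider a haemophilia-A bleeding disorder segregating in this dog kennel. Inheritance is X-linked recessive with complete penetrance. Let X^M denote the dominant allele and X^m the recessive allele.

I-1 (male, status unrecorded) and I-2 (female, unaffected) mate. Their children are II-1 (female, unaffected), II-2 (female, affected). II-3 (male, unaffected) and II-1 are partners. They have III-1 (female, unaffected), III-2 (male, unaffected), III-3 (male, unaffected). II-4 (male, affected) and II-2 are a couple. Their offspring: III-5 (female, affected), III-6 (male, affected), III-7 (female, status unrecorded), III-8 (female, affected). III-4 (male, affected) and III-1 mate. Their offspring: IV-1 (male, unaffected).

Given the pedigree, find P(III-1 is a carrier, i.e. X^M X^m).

II-3 is unaffected, so II-3 is X^M Y.
II-1 is unaffected so carries M and received m from I-1 (X^m Y), so II-1 is X^M X^m.
Their cross gives offspring ratios 1/2 X^M X^M : 1/2 X^M X^m. Conditioning on III-1 being unaffected, P(X^M X^m) = 1/2 / 1 = 1/2 before taking III-1's own offspring into account.
III-4 is affected, so III-4 is X^m Y.
Now use III-1's offspring. Probability of each recorded status — unaffected son IV-1: 1/2 if III-1 is X^M X^m, 1 if X^M X^M.
Bayes: P(X^M X^m) = 1/2·1/2 / (1/2·1/2 + 1/2·1) = 1/3.

1/3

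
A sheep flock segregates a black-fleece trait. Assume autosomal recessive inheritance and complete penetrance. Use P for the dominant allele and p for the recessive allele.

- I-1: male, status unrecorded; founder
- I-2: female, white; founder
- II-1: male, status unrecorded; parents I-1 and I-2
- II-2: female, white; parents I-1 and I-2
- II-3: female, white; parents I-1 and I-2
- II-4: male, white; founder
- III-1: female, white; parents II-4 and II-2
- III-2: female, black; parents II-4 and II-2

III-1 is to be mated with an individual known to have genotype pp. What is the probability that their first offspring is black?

1/3

II-4 is white so carries P and passed p to III-2 (pp), so II-4 is Pp.
II-2 is white so carries P and passed p to III-2 (pp), so II-2 is Pp.
III-1 is a white offspring of II-4 (Pp) × II-2 (Pp), whose cross gives 1/4 PP : 1/2 Pp : 1/4 pp; conditioning on being white, III-1 is PP with probability 1/3, Pp with probability 2/3.
Summing over parental genotype combinations, P(offspring is black) = 2/3·1/2 = 1/3.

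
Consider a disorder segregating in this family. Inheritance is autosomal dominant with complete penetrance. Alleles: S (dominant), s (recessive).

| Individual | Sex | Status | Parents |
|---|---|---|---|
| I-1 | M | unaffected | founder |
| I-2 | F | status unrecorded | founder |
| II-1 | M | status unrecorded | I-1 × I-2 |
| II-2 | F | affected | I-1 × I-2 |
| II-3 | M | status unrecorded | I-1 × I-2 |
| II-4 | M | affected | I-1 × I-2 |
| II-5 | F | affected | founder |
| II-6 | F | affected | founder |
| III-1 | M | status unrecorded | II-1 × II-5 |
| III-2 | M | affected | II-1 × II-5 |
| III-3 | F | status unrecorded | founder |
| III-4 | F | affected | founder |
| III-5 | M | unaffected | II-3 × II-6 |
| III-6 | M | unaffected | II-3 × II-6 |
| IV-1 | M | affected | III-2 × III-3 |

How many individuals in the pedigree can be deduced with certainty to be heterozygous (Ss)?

Obligate heterozygotes: II-2 is affected so carries S and received s from I-1 (ss), so II-2 is Ss; II-4 is affected so carries S and received s from I-1 (ss), so II-4 is Ss; II-6 is affected so carries S and passed s to III-5 (ss), so II-6 is Ss.
Every other individual is either homozygous by phenotype or has at least one consistent homozygous assignment, so the count is 3.

3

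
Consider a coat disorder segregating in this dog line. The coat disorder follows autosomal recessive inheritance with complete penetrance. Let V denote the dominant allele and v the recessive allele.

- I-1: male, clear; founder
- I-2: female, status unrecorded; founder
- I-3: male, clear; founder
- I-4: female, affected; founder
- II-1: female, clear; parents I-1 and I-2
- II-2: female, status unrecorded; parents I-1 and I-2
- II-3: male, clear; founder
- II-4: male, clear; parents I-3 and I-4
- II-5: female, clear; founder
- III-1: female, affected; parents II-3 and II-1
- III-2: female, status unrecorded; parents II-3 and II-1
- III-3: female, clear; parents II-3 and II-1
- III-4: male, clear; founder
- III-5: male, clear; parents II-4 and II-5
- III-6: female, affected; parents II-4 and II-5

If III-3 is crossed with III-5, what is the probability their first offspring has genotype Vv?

II-3 is clear so carries V and passed v to III-1 (vv), so II-3 is Vv.
II-1 is clear so carries V and passed v to III-1 (vv), so II-1 is Vv.
III-3 is a clear offspring of II-3 (Vv) × II-1 (Vv), whose cross gives 1/4 VV : 1/2 Vv : 1/4 vv; conditioning on being clear, III-3 is VV with probability 1/3, Vv with probability 2/3.
II-4 is clear so carries V and received v from I-4 (vv), so II-4 is Vv.
II-5 is clear so carries V and passed v to III-6 (vv), so II-5 is Vv.
III-5 is a clear offspring of II-4 (Vv) × II-5 (Vv), whose cross gives 1/4 VV : 1/2 Vv : 1/4 vv; conditioning on being clear, III-5 is VV with probability 1/3, Vv with probability 2/3.
Summing over parental genotype combinations, P(offspring has genotype Vv) = 2/9·1/2 + 2/9·1/2 + 4/9·1/2 = 4/9.

4/9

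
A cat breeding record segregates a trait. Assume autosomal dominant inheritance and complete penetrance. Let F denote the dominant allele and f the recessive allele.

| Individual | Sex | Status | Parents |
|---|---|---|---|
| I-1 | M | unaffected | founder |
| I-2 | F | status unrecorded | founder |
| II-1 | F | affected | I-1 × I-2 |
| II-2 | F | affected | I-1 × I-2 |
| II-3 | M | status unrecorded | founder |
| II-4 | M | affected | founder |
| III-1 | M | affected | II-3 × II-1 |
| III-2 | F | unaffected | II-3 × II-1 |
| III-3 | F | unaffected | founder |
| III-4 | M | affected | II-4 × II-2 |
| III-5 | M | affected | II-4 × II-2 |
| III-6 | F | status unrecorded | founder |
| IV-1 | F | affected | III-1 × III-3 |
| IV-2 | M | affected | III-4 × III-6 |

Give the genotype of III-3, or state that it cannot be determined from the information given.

ff

III-3 is unaffected, so III-3 is ff.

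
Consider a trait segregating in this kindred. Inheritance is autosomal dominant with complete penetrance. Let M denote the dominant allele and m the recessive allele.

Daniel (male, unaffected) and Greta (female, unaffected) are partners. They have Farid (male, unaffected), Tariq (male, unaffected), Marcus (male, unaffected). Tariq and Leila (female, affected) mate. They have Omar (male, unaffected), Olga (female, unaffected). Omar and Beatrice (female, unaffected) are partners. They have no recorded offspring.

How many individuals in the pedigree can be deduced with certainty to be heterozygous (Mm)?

Obligate heterozygotes: Leila is affected so carries M and passed m to Omar (mm), so Leila is Mm.
Every other individual is either homozygous by phenotype or has at least one consistent homozygous assignment, so the count is 1.

1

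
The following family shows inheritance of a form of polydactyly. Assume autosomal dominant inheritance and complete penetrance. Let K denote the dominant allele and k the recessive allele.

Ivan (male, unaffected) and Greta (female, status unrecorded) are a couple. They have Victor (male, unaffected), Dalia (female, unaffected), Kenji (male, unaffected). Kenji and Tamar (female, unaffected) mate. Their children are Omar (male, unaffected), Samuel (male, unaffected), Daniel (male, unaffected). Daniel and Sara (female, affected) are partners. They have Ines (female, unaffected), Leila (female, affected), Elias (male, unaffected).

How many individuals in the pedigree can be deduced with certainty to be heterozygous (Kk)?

Obligate heterozygotes: Sara is affected so carries K and passed k to Ines (kk), so Sara is Kk; Leila is affected so carries K and received k from Daniel (kk), so Leila is Kk.
Every other individual is either homozygous by phenotype or has at least one consistent homozygous assignment, so the count is 2.

2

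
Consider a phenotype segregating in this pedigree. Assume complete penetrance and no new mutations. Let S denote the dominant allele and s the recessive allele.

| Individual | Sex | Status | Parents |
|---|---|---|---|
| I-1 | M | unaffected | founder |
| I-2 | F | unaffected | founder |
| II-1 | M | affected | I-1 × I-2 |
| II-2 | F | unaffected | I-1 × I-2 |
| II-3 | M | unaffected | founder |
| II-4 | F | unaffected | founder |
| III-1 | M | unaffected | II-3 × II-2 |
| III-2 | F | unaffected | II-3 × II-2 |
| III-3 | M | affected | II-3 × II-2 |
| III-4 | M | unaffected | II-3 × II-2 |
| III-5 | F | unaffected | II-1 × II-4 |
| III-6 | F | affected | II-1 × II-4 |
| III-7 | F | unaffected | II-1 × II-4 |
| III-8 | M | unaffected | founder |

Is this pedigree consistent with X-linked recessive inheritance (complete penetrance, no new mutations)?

A consistent assignment under X-linked recessive exists: I-1 X^S Y, I-2 X^S X^s, II-1 X^s Y, II-2 X^S X^s, II-3 X^S Y, II-4 X^S X^s, III-1 X^S Y, III-2 X^S X^S, III-3 X^s Y, III-4 X^S Y, III-5 X^S X^s, III-6 X^s X^s, III-7 X^S X^s, III-8 X^S Y.
In this assignment every recorded phenotype matches its genotype and every non-founder's genotype is obtainable from its parents' genotypes, so the pedigree is consistent.

Yes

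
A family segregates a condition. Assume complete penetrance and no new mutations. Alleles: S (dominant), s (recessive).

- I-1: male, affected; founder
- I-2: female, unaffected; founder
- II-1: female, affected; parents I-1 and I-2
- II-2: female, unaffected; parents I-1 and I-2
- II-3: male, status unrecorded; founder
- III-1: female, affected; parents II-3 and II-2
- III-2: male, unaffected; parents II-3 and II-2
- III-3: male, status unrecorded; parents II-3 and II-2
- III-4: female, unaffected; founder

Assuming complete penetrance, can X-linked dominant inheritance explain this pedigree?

Under X-linked dominant, II-2 (unaffected, female) cannot arise from I-1 (affected) × I-2 (unaffected).

No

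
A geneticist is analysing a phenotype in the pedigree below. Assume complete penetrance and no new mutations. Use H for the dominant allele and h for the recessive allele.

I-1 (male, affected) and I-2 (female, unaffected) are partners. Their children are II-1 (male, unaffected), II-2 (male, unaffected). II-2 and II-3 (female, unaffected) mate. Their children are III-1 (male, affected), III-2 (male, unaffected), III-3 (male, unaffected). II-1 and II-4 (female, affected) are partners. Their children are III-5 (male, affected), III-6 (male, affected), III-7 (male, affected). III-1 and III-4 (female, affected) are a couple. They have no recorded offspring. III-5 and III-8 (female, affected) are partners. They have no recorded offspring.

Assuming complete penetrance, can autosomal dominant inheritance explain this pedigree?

Under autosomal dominant, III-1 (affected, male) cannot arise from II-2 (unaffected) × II-3 (unaffected).

No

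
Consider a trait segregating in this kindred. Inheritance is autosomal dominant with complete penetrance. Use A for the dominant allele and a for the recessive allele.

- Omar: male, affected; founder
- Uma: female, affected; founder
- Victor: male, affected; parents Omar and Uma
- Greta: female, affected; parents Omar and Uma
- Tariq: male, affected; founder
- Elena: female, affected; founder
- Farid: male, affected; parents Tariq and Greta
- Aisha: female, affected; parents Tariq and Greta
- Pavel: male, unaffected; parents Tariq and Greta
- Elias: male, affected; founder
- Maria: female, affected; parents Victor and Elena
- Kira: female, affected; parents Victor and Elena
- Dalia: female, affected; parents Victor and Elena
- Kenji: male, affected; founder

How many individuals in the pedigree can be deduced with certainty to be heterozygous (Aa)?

2

Obligate heterozygotes: Greta is affected so carries A and passed a to Pavel (aa), so Greta is Aa; Tariq is affected so carries A and passed a to Pavel (aa), so Tariq is Aa.
Every other individual is either homozygous by phenotype or has at least one consistent homozygous assignment, so the count is 2.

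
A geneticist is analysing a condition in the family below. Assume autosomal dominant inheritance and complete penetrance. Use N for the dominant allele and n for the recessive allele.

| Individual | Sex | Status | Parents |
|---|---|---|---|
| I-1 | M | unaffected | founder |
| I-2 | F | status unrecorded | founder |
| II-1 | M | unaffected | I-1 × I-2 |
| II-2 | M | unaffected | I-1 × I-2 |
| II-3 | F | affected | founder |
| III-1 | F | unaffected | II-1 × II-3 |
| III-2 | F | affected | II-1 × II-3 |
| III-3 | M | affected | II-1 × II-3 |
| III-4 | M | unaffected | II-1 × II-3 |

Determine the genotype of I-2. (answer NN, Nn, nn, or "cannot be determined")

cannot be determined

I-2's phenotype is unrecorded, and no parent or child forces a single allele at both positions; consistent genotype assignments exist with I-2 as Nn or nn.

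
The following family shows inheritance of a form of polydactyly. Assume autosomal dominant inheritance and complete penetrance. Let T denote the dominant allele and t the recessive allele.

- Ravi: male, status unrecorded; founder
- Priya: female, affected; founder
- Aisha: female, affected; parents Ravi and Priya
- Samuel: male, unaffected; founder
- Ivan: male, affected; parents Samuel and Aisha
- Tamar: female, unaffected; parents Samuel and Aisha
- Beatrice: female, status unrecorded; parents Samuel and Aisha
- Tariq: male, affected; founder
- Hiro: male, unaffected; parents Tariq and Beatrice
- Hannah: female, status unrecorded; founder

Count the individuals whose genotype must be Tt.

Obligate heterozygotes: Aisha is affected so carries T and passed t to Tamar (tt), so Aisha is Tt; Ivan is affected so carries T and received t from Samuel (tt), so Ivan is Tt; Tariq is affected so carries T and passed t to Hiro (tt), so Tariq is Tt.
Every other individual is either homozygous by phenotype or has at least one consistent homozygous assignment, so the count is 3.

3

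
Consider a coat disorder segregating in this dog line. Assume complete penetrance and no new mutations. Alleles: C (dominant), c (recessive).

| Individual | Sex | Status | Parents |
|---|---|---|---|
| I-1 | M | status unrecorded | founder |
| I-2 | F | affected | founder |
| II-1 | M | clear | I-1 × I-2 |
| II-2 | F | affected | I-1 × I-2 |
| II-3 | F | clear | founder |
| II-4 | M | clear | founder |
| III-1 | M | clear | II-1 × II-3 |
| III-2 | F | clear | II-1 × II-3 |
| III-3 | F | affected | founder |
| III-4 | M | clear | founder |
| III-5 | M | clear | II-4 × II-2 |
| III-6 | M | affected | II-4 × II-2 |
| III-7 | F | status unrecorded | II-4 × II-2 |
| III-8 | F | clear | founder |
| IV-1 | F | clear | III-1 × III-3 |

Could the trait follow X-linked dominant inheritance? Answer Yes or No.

Yes

A consistent assignment under X-linked dominant exists: I-1 X^C Y, I-2 X^C X^c, II-1 X^c Y, II-2 X^C X^c, II-3 X^c X^c, II-4 X^c Y, III-1 X^c Y, III-2 X^c X^c, III-3 X^C X^c, III-4 X^c Y, III-5 X^c Y, III-6 X^C Y, III-7 X^C X^c, III-8 X^c X^c, IV-1 X^c X^c.
In this assignment every recorded phenotype matches its genotype and every non-founder's genotype is obtainable from its parents' genotypes, so the pedigree is consistent.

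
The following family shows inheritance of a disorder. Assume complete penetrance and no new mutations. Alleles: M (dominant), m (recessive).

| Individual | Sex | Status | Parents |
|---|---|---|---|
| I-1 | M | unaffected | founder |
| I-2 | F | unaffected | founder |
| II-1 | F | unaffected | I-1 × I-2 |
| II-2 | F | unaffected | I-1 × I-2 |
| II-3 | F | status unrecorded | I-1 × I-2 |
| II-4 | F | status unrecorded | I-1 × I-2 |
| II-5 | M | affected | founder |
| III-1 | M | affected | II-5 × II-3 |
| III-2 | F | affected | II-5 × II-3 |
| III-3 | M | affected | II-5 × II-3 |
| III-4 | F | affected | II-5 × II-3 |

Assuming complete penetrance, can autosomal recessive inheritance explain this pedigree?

Yes

A consistent assignment under autosomal recessive exists: I-1 MM, I-2 Mm, II-1 MM, II-2 MM, II-3 Mm, II-4 MM, II-5 mm, III-1 mm, III-2 mm, III-3 mm, III-4 mm.
In this assignment every recorded phenotype matches its genotype and every non-founder's genotype is obtainable from its parents' genotypes, so the pedigree is consistent.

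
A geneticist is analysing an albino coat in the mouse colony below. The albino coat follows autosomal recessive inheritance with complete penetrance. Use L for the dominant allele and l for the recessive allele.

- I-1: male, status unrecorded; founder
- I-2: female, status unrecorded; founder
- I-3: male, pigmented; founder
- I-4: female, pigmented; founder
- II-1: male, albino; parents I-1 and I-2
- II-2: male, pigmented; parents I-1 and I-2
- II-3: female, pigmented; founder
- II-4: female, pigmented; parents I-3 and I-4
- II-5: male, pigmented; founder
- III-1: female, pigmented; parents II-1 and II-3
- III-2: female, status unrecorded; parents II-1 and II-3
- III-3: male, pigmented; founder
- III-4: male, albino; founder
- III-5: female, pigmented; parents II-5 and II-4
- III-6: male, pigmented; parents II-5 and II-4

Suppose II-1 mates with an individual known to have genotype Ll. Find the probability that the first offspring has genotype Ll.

1/2

II-1 is albino, so II-1 is ll.
The cross gives 1/2 Ll : 1/2 ll, so P(offspring has genotype Ll) = 1/2.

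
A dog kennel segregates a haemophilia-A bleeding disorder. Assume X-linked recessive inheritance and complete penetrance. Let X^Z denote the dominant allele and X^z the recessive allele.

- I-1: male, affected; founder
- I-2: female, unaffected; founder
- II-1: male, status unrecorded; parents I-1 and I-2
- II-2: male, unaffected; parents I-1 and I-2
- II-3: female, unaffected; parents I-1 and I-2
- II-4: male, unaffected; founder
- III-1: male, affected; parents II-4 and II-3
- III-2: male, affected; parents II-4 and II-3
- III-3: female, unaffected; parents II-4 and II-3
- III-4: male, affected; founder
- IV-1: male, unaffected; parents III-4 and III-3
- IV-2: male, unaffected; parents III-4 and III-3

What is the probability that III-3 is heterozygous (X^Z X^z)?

II-4 is unaffected, so II-4 is X^Z Y.
II-3 is unaffected so carries Z and received z from I-1 (X^z Y), so II-3 is X^Z X^z.
Their cross gives offspring ratios 1/2 X^Z X^Z : 1/2 X^Z X^z. Conditioning on III-3 being unaffected, P(X^Z X^z) = 1/2 / 1 = 1/2 before taking III-3's own offspring into account.
III-4 is affected, so III-4 is X^z Y.
Now use III-3's offspring. Probability of each recorded status — unaffected son IV-1: 1/2 if III-3 is X^Z X^z, 1 if X^Z X^Z; unaffected son IV-2: 1/2 if III-3 is X^Z X^z, 1 if X^Z X^Z.
Bayes: P(X^Z X^z) = 1/2·1/4 / (1/2·1/4 + 1/2·1) = 1/5.

1/5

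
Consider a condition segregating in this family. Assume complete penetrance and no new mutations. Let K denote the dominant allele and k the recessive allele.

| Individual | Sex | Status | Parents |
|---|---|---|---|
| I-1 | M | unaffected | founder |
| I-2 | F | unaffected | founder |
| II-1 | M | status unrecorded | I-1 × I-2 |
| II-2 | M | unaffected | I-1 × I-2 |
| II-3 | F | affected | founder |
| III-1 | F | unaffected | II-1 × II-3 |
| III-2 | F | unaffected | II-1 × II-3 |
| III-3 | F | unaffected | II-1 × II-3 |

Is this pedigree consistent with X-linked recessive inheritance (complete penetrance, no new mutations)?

Yes

A consistent assignment under X-linked recessive exists: I-1 X^K Y, I-2 X^K X^K, II-1 X^K Y, II-2 X^K Y, II-3 X^k X^k, III-1 X^K X^k, III-2 X^K X^k, III-3 X^K X^k.
In this assignment every recorded phenotype matches its genotype and every non-founder's genotype is obtainable from its parents' genotypes, so the pedigree is consistent.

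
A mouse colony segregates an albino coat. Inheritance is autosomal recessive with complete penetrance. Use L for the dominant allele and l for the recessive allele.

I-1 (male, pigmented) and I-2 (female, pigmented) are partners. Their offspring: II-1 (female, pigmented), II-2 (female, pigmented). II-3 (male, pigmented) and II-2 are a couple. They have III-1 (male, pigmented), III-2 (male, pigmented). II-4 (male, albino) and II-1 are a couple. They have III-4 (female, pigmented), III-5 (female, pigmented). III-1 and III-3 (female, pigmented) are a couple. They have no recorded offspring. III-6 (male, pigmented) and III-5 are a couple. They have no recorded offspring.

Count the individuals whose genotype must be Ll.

2

Obligate heterozygotes: III-4 is pigmented so carries L and received l from II-4 (ll), so III-4 is Ll; III-5 is pigmented so carries L and received l from II-4 (ll), so III-5 is Ll.
Every other individual is either homozygous by phenotype or has at least one consistent homozygous assignment, so the count is 2.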